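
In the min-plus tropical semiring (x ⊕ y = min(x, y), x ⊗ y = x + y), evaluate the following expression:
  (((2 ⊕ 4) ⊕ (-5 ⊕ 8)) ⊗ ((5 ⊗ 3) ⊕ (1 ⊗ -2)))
(((2 ⊕ 4) ⊕ (-5 ⊕ 8)) ⊗ ((5 ⊗ 3) ⊕ (1 ⊗ -2))) = -6

Expand innermost to outermost. Recall ⊕ takes the minimum of its arguments and ⊗ takes their sum. Working out the expression (((2 ⊕ 4) ⊕ (-5 ⊕ 8)) ⊗ ((5 ⊗ 3) ⊕ (1 ⊗ -2))) gives -6.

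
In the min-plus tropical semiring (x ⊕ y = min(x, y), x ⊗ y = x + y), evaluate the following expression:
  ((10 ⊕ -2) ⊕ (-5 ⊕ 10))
((10 ⊕ -2) ⊕ (-5 ⊕ 10)) = -5

Expand innermost to outermost. Recall ⊕ takes the minimum of its arguments and ⊗ takes their sum. Working out the expression ((10 ⊕ -2) ⊕ (-5 ⊕ 10)) gives -5.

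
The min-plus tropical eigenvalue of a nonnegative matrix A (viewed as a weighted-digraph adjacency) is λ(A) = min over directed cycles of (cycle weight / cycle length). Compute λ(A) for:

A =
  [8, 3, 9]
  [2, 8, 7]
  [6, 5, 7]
λ(A) = 5/2

Enumerate directed cycles and compute their means (weight / length). Sample:
  cycle 0 → 0: weight = 8, length = 1, mean = 8/1 ≈ 8.000
  cycle 1 → 1: weight = 8, length = 1, mean = 8/1 ≈ 8.000
  cycle 2 → 2: weight = 7, length = 1, mean = 7/1 ≈ 7.000
  cycle 0 → 1 → 0: weight = 5, length = 2, mean = 5/2 ≈ 2.500
  cycle 0 → 2 → 0: weight = 15, length = 2, mean = 15/2 ≈ 7.500
  cycle 1 → 0 → 1: weight = 5, length = 2, mean = 5/2 ≈ 2.500
Minimum mean = 2.500, attained e.g. along the cycle 0 → 1 → 0 with weight 5 and length 2. So λ(A) = 5/2 = 5/2.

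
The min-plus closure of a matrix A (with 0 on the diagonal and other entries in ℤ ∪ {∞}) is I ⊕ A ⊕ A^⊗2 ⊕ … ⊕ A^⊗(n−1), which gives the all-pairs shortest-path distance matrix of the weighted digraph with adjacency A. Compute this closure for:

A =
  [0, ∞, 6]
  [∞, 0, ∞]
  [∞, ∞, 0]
Closure =
  [0, ∞, 6]
  [∞, 0, ∞]
  [∞, ∞, 0]

This is the Floyd-Warshall all-pairs shortest-path computation. For each intermediate vertex k = 0, 1, …, 2, update dist[i][j] ← min(dist[i][j], dist[i][k] + dist[k][j]). The final matrix gives, for each (i, j), the minimum total weight of any directed path from i to j (possibly empty when i = j).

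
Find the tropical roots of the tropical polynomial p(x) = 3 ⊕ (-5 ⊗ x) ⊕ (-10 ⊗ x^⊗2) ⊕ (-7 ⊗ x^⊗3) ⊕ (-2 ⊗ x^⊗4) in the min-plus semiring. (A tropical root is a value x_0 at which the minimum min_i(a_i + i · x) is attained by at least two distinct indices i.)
Roots: {-5, -3, 5, 8}

Each tropical root is a break point of the lower envelope of the lines y = a_i + i · x (there are 5 lines, with slopes 0, 1, ..., 4). Only the lines that attain the minimum somewhere contribute to roots; other lines are dominated. Here the surviving (envelope) indices are i = 4, i = 3, i = 2, i = 1, i = 0.
Intersections between consecutive envelope lines give the roots: for adjacent envelope indices i < j the intersection is x = (a_i − a_j) / (j − i). Reading off the sorted break points: {-5, -3, 5, 8}.
Verification: at each break x_0, at least two indices attain the minimum of min_i(a_i + i · x_0).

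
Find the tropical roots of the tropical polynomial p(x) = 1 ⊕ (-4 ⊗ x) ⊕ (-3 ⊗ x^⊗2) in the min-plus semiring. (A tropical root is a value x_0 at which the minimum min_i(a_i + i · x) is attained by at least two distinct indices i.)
Roots: {-1, 5}

Each tropical root is a break point of the lower envelope of the lines y = a_i + i · x (there are 3 lines, with slopes 0, 1, ..., 2). Only the lines that attain the minimum somewhere contribute to roots; other lines are dominated. Here the surviving (envelope) indices are i = 2, i = 1, i = 0.
Intersections between consecutive envelope lines give the roots: for adjacent envelope indices i < j the intersection is x = (a_i − a_j) / (j − i). Reading off the sorted break points: {-1, 5}.
Verification: at each break x_0, at least two indices attain the minimum of min_i(a_i + i · x_0).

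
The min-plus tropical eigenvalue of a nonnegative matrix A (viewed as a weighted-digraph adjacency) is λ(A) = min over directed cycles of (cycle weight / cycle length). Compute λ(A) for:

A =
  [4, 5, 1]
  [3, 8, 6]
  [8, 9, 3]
λ(A) = 3

Enumerate directed cycles and compute their means (weight / length). Sample:
  cycle 0 → 0: weight = 4, length = 1, mean = 4/1 ≈ 4.000
  cycle 1 → 1: weight = 8, length = 1, mean = 8/1 ≈ 8.000
  cycle 2 → 2: weight = 3, length = 1, mean = 3/1 ≈ 3.000
  cycle 0 → 1 → 0: weight = 8, length = 2, mean = 8/2 ≈ 4.000
  cycle 0 → 2 → 0: weight = 9, length = 2, mean = 9/2 ≈ 4.500
  cycle 1 → 0 → 1: weight = 8, length = 2, mean = 8/2 ≈ 4.000
Minimum mean = 3.000, attained e.g. along the cycle 2 → 2 with weight 3 and length 1. So λ(A) = 3/1 = 3.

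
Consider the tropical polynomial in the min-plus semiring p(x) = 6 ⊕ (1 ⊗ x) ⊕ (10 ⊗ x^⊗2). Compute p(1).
p(1) = 2

A tropical monomial a ⊗ x^⊗i evaluates to a + i · x. Evaluating each term at x = 1:
  Term 0 contributes 6 + 0 · 1 = 6
  Term 1 contributes 1 + 1 · 1 = 2
  Term 2 contributes 10 + 2 · 1 = 12
p(1) = ⊕ of these = min[6, 2, 12] = 2.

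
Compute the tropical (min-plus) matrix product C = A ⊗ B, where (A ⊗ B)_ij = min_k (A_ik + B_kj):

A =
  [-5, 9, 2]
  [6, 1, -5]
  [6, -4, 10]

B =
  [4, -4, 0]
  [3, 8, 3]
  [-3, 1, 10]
A ⊗ B =
  [-1, -9, -5]
  [-8, -4, 4]
  [-1, 2, -1]

Apply the min-plus product entry-by-entry:
  C[0][0] = min over k of (A[0][0] + B[0][0] = -5 + 4 = -1, A[0][1] + B[1][0] = 9 + 3 = 12, A[0][2] + B[2][0] = 2 + -3 = -1) = -1 (attained at k = 0)
  C[0][1] = min over k of (A[0][0] + B[0][1] = -5 + -4 = -9, A[0][1] + B[1][1] = 9 + 8 = 17, A[0][2] + B[2][1] = 2 + 1 = 3) = -9 (attained at k = 0)
  C[0][2] = min over k of (A[0][0] + B[0][2] = -5 + 0 = -5, A[0][1] + B[1][2] = 9 + 3 = 12, A[0][2] + B[2][2] = 2 + 10 = 12) = -5 (attained at k = 0)
  C[1][0] = min over k of (A[1][0] + B[0][0] = 6 + 4 = 10, A[1][1] + B[1][0] = 1 + 3 = 4, A[1][2] + B[2][0] = -5 + -3 = -8) = -8 (attained at k = 2)
  C[1][1] = min over k of (A[1][0] + B[0][1] = 6 + -4 = 2, A[1][1] + B[1][1] = 1 + 8 = 9, A[1][2] + B[2][1] = -5 + 1 = -4) = -4 (attained at k = 2)
  C[1][2] = min over k of (A[1][0] + B[0][2] = 6 + 0 = 6, A[1][1] + B[1][2] = 1 + 3 = 4, A[1][2] + B[2][2] = -5 + 10 = 5) = 4 (attained at k = 1)
  C[2][0] = min over k of (A[2][0] + B[0][0] = 6 + 4 = 10, A[2][1] + B[1][0] = -4 + 3 = -1, A[2][2] + B[2][0] = 10 + -3 = 7) = -1 (attained at k = 1)
  C[2][1] = min over k of (A[2][0] + B[0][1] = 6 + -4 = 2, A[2][1] + B[1][1] = -4 + 8 = 4, A[2][2] + B[2][1] = 10 + 1 = 11) = 2 (attained at k = 0)
  C[2][2] = min over k of (A[2][0] + B[0][2] = 6 + 0 = 6, A[2][1] + B[1][2] = -4 + 3 = -1, A[2][2] + B[2][2] = 10 + 10 = 20) = -1 (attained at k = 1)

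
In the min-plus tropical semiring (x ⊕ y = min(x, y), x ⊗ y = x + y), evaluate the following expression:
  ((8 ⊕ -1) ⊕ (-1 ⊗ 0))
((8 ⊕ -1) ⊕ (-1 ⊗ 0)) = -1

Expand innermost to outermost. Recall ⊕ takes the minimum of its arguments and ⊗ takes their sum. Working out the expression ((8 ⊕ -1) ⊕ (-1 ⊗ 0)) gives -1.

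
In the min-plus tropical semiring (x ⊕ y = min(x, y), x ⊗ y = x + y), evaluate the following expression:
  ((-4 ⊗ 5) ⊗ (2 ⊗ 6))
((-4 ⊗ 5) ⊗ (2 ⊗ 6)) = 9

Expand innermost to outermost. Recall ⊕ takes the minimum of its arguments and ⊗ takes their sum. Working out the expression ((-4 ⊗ 5) ⊗ (2 ⊗ 6)) gives 9.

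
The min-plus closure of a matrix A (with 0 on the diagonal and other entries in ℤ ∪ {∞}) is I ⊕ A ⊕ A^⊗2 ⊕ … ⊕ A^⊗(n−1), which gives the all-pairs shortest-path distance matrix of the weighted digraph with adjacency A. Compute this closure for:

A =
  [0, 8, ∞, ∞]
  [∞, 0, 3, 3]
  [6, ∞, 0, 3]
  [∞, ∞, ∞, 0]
Closure =
  [0, 8, 11, 11]
  [9, 0, 3, 3]
  [6, 14, 0, 3]
  [∞, ∞, ∞, 0]

This is the Floyd-Warshall all-pairs shortest-path computation. For each intermediate vertex k = 0, 1, …, 3, update dist[i][j] ← min(dist[i][j], dist[i][k] + dist[k][j]). The final matrix gives, for each (i, j), the minimum total weight of any directed path from i to j (possibly empty when i = j).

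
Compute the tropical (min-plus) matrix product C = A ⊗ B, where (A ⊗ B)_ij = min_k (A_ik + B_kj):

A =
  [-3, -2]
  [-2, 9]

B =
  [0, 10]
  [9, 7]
A ⊗ B =
  [-3, 5]
  [-2, 8]

Apply the min-plus product entry-by-entry:
  C[0][0] = min over k of (A[0][0] + B[0][0] = -3 + 0 = -3, A[0][1] + B[1][0] = -2 + 9 = 7) = -3 (attained at k = 0)
  C[0][1] = min over k of (A[0][0] + B[0][1] = -3 + 10 = 7, A[0][1] + B[1][1] = -2 + 7 = 5) = 5 (attained at k = 1)
  C[1][0] = min over k of (A[1][0] + B[0][0] = -2 + 0 = -2, A[1][1] + B[1][0] = 9 + 9 = 18) = -2 (attained at k = 0)
  C[1][1] = min over k of (A[1][0] + B[0][1] = -2 + 10 = 8, A[1][1] + B[1][1] = 9 + 7 = 16) = 8 (attained at k = 0)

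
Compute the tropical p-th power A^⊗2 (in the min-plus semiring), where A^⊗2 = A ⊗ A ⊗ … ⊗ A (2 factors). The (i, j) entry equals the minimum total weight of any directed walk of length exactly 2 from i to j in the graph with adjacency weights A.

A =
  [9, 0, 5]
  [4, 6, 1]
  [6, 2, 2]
A^⊗2 =
  [4, 6, 1]
  [7, 3, 3]
  [6, 4, 3]

Each entry (A^⊗2)_ij equals the minimum over all length-2 walks i = v_0 → v_1 → … → v_2 = j of Σ_t A[v_t][v_{t+1}]. For example, for (i, j) = (0, 2) we minimise over 3 possible intermediate vertex sequences; the minimum is 1, attained along the walk 0 → 1 → 2.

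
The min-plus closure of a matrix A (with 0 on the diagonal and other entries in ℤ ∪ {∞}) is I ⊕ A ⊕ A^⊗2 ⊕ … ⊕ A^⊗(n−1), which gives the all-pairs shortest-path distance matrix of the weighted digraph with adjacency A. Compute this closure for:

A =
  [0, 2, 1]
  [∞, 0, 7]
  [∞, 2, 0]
Closure =
  [0, 2, 1]
  [∞, 0, 7]
  [∞, 2, 0]

This is the Floyd-Warshall all-pairs shortest-path computation. For each intermediate vertex k = 0, 1, …, 2, update dist[i][j] ← min(dist[i][j], dist[i][k] + dist[k][j]). The final matrix gives, for each (i, j), the minimum total weight of any directed path from i to j (possibly empty when i = j).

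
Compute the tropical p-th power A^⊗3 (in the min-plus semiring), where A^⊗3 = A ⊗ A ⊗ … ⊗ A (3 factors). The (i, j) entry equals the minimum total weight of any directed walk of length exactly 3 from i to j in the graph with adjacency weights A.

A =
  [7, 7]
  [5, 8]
A^⊗3 =
  [19, 19]
  [17, 19]

Each entry (A^⊗3)_ij equals the minimum over all length-3 walks i = v_0 → v_1 → … → v_3 = j of Σ_t A[v_t][v_{t+1}]. For example, for (i, j) = (0, 1) we minimise over 4 possible intermediate vertex sequences; the minimum is 19, attained along the walk 0 → 1 → 0 → 1.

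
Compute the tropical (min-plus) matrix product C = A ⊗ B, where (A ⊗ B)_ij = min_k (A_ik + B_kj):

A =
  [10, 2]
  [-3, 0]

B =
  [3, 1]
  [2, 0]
A ⊗ B =
  [4, 2]
  [0, -2]

Apply the min-plus product entry-by-entry:
  C[0][0] = min over k of (A[0][0] + B[0][0] = 10 + 3 = 13, A[0][1] + B[1][0] = 2 + 2 = 4) = 4 (attained at k = 1)
  C[0][1] = min over k of (A[0][0] + B[0][1] = 10 + 1 = 11, A[0][1] + B[1][1] = 2 + 0 = 2) = 2 (attained at k = 1)
  C[1][0] = min over k of (A[1][0] + B[0][0] = -3 + 3 = 0, A[1][1] + B[1][0] = 0 + 2 = 2) = 0 (attained at k = 0)
  C[1][1] = min over k of (A[1][0] + B[0][1] = -3 + 1 = -2, A[1][1] + B[1][1] = 0 + 0 = 0) = -2 (attained at k = 0)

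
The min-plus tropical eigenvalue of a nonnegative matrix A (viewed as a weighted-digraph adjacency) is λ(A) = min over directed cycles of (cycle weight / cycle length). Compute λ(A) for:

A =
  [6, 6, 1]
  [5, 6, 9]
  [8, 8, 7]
λ(A) = 9/2

Enumerate directed cycles and compute their means (weight / length). Sample:
  cycle 0 → 0: weight = 6, length = 1, mean = 6/1 ≈ 6.000
  cycle 1 → 1: weight = 6, length = 1, mean = 6/1 ≈ 6.000
  cycle 2 → 2: weight = 7, length = 1, mean = 7/1 ≈ 7.000
  cycle 0 → 1 → 0: weight = 11, length = 2, mean = 11/2 ≈ 5.500
  cycle 0 → 2 → 0: weight = 9, length = 2, mean = 9/2 ≈ 4.500
  cycle 1 → 0 → 1: weight = 11, length = 2, mean = 11/2 ≈ 5.500
Minimum mean = 4.500, attained e.g. along the cycle 0 → 2 → 0 with weight 9 and length 2. So λ(A) = 9/2 = 9/2.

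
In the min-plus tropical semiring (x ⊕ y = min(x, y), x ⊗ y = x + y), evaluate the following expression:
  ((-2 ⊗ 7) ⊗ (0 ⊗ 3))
((-2 ⊗ 7) ⊗ (0 ⊗ 3)) = 8

Expand innermost to outermost. Recall ⊕ takes the minimum of its arguments and ⊗ takes their sum. Working out the expression ((-2 ⊗ 7) ⊗ (0 ⊗ 3)) gives 8.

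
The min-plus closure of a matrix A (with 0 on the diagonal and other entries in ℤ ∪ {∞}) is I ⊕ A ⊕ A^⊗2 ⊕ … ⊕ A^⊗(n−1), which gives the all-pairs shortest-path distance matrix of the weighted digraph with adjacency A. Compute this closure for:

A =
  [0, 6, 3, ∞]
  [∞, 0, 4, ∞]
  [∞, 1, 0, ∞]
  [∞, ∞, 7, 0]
Closure =
  [0, 4, 3, ∞]
  [∞, 0, 4, ∞]
  [∞, 1, 0, ∞]
  [∞, 8, 7, 0]

This is the Floyd-Warshall all-pairs shortest-path computation. For each intermediate vertex k = 0, 1, …, 3, update dist[i][j] ← min(dist[i][j], dist[i][k] + dist[k][j]). The final matrix gives, for each (i, j), the minimum total weight of any directed path from i to j (possibly empty when i = j).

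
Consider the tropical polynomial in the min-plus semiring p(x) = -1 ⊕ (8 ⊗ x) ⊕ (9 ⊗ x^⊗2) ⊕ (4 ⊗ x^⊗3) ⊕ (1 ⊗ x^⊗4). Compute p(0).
p(0) = -1

A tropical monomial a ⊗ x^⊗i evaluates to a + i · x. Evaluating each term at x = 0:
  Term 0 contributes -1 + 0 · 0 = -1
  Term 1 contributes 8 + 1 · 0 = 8
  Term 2 contributes 9 + 2 · 0 = 9
  Term 3 contributes 4 + 3 · 0 = 4
  Term 4 contributes 1 + 4 · 0 = 1
p(0) = ⊕ of these = min[-1, 8, 9, 4, 1] = -1.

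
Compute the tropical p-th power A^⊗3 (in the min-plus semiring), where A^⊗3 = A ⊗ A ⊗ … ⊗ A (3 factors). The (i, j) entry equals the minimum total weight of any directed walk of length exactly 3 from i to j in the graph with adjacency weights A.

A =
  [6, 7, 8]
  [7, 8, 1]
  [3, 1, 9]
A^⊗3 =
  [11, 9, 10]
  [9, 10, 3]
  [5, 3, 10]

Each entry (A^⊗3)_ij equals the minimum over all length-3 walks i = v_0 → v_1 → … → v_3 = j of Σ_t A[v_t][v_{t+1}]. For example, for (i, j) = (0, 2) we minimise over 9 possible intermediate vertex sequences; the minimum is 10, attained along the walk 0 → 2 → 1 → 2.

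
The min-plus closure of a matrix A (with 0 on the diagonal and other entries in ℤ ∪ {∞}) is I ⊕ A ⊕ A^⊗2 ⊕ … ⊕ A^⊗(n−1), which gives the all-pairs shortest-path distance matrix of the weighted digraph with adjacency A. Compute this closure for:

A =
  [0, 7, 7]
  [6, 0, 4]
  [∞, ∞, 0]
Closure =
  [0, 7, 7]
  [6, 0, 4]
  [∞, ∞, 0]

This is the Floyd-Warshall all-pairs shortest-path computation. For each intermediate vertex k = 0, 1, …, 2, update dist[i][j] ← min(dist[i][j], dist[i][k] + dist[k][j]). The final matrix gives, for each (i, j), the minimum total weight of any directed path from i to j (possibly empty when i = j).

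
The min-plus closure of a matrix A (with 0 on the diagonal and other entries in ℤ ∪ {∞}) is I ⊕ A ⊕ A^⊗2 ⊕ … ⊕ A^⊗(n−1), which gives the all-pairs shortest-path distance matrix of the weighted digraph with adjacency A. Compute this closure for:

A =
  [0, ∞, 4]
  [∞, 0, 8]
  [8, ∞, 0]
Closure =
  [0, ∞, 4]
  [16, 0, 8]
  [8, ∞, 0]

This is the Floyd-Warshall all-pairs shortest-path computation. For each intermediate vertex k = 0, 1, …, 2, update dist[i][j] ← min(dist[i][j], dist[i][k] + dist[k][j]). The final matrix gives, for each (i, j), the minimum total weight of any directed path from i to j (possibly empty when i = j).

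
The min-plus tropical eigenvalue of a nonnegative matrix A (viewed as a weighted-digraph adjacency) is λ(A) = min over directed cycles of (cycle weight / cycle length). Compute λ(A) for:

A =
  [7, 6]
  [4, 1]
λ(A) = 1

Enumerate directed cycles and compute their means (weight / length). Sample:
  cycle 0 → 0: weight = 7, length = 1, mean = 7/1 ≈ 7.000
  cycle 1 → 1: weight = 1, length = 1, mean = 1/1 ≈ 1.000
  cycle 0 → 1 → 0: weight = 10, length = 2, mean = 10/2 ≈ 5.000
  cycle 1 → 0 → 1: weight = 10, length = 2, mean = 10/2 ≈ 5.000
Minimum mean = 1.000, attained e.g. along the cycle 1 → 1 with weight 1 and length 1. So λ(A) = 1/1 = 1.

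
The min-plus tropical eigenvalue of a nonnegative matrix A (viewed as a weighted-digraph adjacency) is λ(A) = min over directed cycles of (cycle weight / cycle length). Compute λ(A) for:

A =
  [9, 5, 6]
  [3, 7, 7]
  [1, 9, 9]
λ(A) = 7/2

Enumerate directed cycles and compute their means (weight / length). Sample:
  cycle 0 → 0: weight = 9, length = 1, mean = 9/1 ≈ 9.000
  cycle 1 → 1: weight = 7, length = 1, mean = 7/1 ≈ 7.000
  cycle 2 → 2: weight = 9, length = 1, mean = 9/1 ≈ 9.000
  cycle 0 → 1 → 0: weight = 8, length = 2, mean = 8/2 ≈ 4.000
  cycle 0 → 2 → 0: weight = 7, length = 2, mean = 7/2 ≈ 3.500
  cycle 1 → 0 → 1: weight = 8, length = 2, mean = 8/2 ≈ 4.000
Minimum mean = 3.500, attained e.g. along the cycle 0 → 2 → 0 with weight 7 and length 2. So λ(A) = 7/2 = 7/2.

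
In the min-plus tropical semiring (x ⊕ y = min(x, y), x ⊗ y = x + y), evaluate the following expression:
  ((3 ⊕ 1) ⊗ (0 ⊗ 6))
((3 ⊕ 1) ⊗ (0 ⊗ 6)) = 7

Expand innermost to outermost. Recall ⊕ takes the minimum of its arguments and ⊗ takes their sum. Working out the expression ((3 ⊕ 1) ⊗ (0 ⊗ 6)) gives 7.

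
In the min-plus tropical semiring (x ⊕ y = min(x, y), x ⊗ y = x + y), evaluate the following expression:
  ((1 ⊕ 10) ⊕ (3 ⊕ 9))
((1 ⊕ 10) ⊕ (3 ⊕ 9)) = 1

Expand innermost to outermost. Recall ⊕ takes the minimum of its arguments and ⊗ takes their sum. Working out the expression ((1 ⊕ 10) ⊕ (3 ⊕ 9)) gives 1.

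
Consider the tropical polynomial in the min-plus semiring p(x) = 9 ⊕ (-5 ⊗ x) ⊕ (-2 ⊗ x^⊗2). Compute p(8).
p(8) = 3

A tropical monomial a ⊗ x^⊗i evaluates to a + i · x. Evaluating each term at x = 8:
  Term 0 contributes 9 + 0 · 8 = 9
  Term 1 contributes -5 + 1 · 8 = 3
  Term 2 contributes -2 + 2 · 8 = 14
p(8) = ⊕ of these = min[9, 3, 14] = 3.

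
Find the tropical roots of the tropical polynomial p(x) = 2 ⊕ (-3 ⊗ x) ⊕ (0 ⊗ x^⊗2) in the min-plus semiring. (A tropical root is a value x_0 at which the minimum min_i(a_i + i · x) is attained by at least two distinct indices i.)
Roots: {-3, 5}

Each tropical root is a break point of the lower envelope of the lines y = a_i + i · x (there are 3 lines, with slopes 0, 1, ..., 2). Only the lines that attain the minimum somewhere contribute to roots; other lines are dominated. Here the surviving (envelope) indices are i = 2, i = 1, i = 0.
Intersections between consecutive envelope lines give the roots: for adjacent envelope indices i < j the intersection is x = (a_i − a_j) / (j − i). Reading off the sorted break points: {-3, 5}.
Verification: at each break x_0, at least two indices attain the minimum of min_i(a_i + i · x_0).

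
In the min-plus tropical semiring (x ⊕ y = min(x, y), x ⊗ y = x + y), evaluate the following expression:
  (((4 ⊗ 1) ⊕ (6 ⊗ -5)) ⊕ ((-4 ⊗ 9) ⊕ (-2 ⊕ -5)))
(((4 ⊗ 1) ⊕ (6 ⊗ -5)) ⊕ ((-4 ⊗ 9) ⊕ (-2 ⊕ -5))) = -5

Expand innermost to outermost. Recall ⊕ takes the minimum of its arguments and ⊗ takes their sum. Working out the expression (((4 ⊗ 1) ⊕ (6 ⊗ -5)) ⊕ ((-4 ⊗ 9) ⊕ (-2 ⊕ -5))) gives -5.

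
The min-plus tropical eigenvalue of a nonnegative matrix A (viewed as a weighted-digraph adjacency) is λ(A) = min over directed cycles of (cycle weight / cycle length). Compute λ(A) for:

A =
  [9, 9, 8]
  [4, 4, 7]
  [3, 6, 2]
λ(A) = 2

Enumerate directed cycles and compute their means (weight / length). Sample:
  cycle 0 → 0: weight = 9, length = 1, mean = 9/1 ≈ 9.000
  cycle 1 → 1: weight = 4, length = 1, mean = 4/1 ≈ 4.000
  cycle 2 → 2: weight = 2, length = 1, mean = 2/1 ≈ 2.000
  cycle 0 → 1 → 0: weight = 13, length = 2, mean = 13/2 ≈ 6.500
  cycle 0 → 2 → 0: weight = 11, length = 2, mean = 11/2 ≈ 5.500
  cycle 1 → 0 → 1: weight = 13, length = 2, mean = 13/2 ≈ 6.500
Minimum mean = 2.000, attained e.g. along the cycle 2 → 2 with weight 2 and length 1. So λ(A) = 2/1 = 2.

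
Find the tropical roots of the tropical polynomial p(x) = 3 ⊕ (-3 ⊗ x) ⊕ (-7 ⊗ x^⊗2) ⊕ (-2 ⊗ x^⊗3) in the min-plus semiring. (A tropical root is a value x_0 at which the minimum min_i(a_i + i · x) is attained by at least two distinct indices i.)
Roots: {-5, 4, 6}

Each tropical root is a break point of the lower envelope of the lines y = a_i + i · x (there are 4 lines, with slopes 0, 1, ..., 3). Only the lines that attain the minimum somewhere contribute to roots; other lines are dominated. Here the surviving (envelope) indices are i = 3, i = 2, i = 1, i = 0.
Intersections between consecutive envelope lines give the roots: for adjacent envelope indices i < j the intersection is x = (a_i − a_j) / (j − i). Reading off the sorted break points: {-5, 4, 6}.
Verification: at each break x_0, at least two indices attain the minimum of min_i(a_i + i · x_0).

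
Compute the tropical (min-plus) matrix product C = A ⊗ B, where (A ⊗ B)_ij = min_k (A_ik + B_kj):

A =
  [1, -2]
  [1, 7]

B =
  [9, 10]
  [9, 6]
A ⊗ B =
  [7, 4]
  [10, 11]

Apply the min-plus product entry-by-entry:
  C[0][0] = min over k of (A[0][0] + B[0][0] = 1 + 9 = 10, A[0][1] + B[1][0] = -2 + 9 = 7) = 7 (attained at k = 1)
  C[0][1] = min over k of (A[0][0] + B[0][1] = 1 + 10 = 11, A[0][1] + B[1][1] = -2 + 6 = 4) = 4 (attained at k = 1)
  C[1][0] = min over k of (A[1][0] + B[0][0] = 1 + 9 = 10, A[1][1] + B[1][0] = 7 + 9 = 16) = 10 (attained at k = 0)
  C[1][1] = min over k of (A[1][0] + B[0][1] = 1 + 10 = 11, A[1][1] + B[1][1] = 7 + 6 = 13) = 11 (attained at k = 0)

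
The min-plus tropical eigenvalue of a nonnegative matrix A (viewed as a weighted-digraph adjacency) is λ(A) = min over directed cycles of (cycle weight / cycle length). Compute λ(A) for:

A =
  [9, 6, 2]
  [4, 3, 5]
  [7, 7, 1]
λ(A) = 1

Enumerate directed cycles and compute their means (weight / length). Sample:
  cycle 0 → 0: weight = 9, length = 1, mean = 9/1 ≈ 9.000
  cycle 1 → 1: weight = 3, length = 1, mean = 3/1 ≈ 3.000
  cycle 2 → 2: weight = 1, length = 1, mean = 1/1 ≈ 1.000
  cycle 0 → 1 → 0: weight = 10, length = 2, mean = 10/2 ≈ 5.000
  cycle 0 → 2 → 0: weight = 9, length = 2, mean = 9/2 ≈ 4.500
  cycle 1 → 0 → 1: weight = 10, length = 2, mean = 10/2 ≈ 5.000
Minimum mean = 1.000, attained e.g. along the cycle 2 → 2 with weight 1 and length 1. So λ(A) = 1/1 = 1.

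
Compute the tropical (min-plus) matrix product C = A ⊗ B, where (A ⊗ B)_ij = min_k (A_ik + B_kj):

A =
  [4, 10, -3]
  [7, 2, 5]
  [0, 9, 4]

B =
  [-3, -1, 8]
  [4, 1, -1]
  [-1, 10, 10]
A ⊗ B =
  [-4, 3, 7]
  [4, 3, 1]
  [-3, -1, 8]

Apply the min-plus product entry-by-entry:
  C[0][0] = min over k of (A[0][0] + B[0][0] = 4 + -3 = 1, A[0][1] + B[1][0] = 10 + 4 = 14, A[0][2] + B[2][0] = -3 + -1 = -4) = -4 (attained at k = 2)
  C[0][1] = min over k of (A[0][0] + B[0][1] = 4 + -1 = 3, A[0][1] + B[1][1] = 10 + 1 = 11, A[0][2] + B[2][1] = -3 + 10 = 7) = 3 (attained at k = 0)
  C[0][2] = min over k of (A[0][0] + B[0][2] = 4 + 8 = 12, A[0][1] + B[1][2] = 10 + -1 = 9, A[0][2] + B[2][2] = -3 + 10 = 7) = 7 (attained at k = 2)
  C[1][0] = min over k of (A[1][0] + B[0][0] = 7 + -3 = 4, A[1][1] + B[1][0] = 2 + 4 = 6, A[1][2] + B[2][0] = 5 + -1 = 4) = 4 (attained at k = 0)
  C[1][1] = min over k of (A[1][0] + B[0][1] = 7 + -1 = 6, A[1][1] + B[1][1] = 2 + 1 = 3, A[1][2] + B[2][1] = 5 + 10 = 15) = 3 (attained at k = 1)
  C[1][2] = min over k of (A[1][0] + B[0][2] = 7 + 8 = 15, A[1][1] + B[1][2] = 2 + -1 = 1, A[1][2] + B[2][2] = 5 + 10 = 15) = 1 (attained at k = 1)
  C[2][0] = min over k of (A[2][0] + B[0][0] = 0 + -3 = -3, A[2][1] + B[1][0] = 9 + 4 = 13, A[2][2] + B[2][0] = 4 + -1 = 3) = -3 (attained at k = 0)
  C[2][1] = min over k of (A[2][0] + B[0][1] = 0 + -1 = -1, A[2][1] + B[1][1] = 9 + 1 = 10, A[2][2] + B[2][1] = 4 + 10 = 14) = -1 (attained at k = 0)
  C[2][2] = min over k of (A[2][0] + B[0][2] = 0 + 8 = 8, A[2][1] + B[1][2] = 9 + -1 = 8, A[2][2] + B[2][2] = 4 + 10 = 14) = 8 (attained at k = 0)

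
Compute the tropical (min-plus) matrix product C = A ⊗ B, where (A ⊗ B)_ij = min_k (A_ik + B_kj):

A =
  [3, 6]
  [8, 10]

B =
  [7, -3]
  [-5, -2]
A ⊗ B =
  [1, 0]
  [5, 5]

Apply the min-plus product entry-by-entry:
  C[0][0] = min over k of (A[0][0] + B[0][0] = 3 + 7 = 10, A[0][1] + B[1][0] = 6 + -5 = 1) = 1 (attained at k = 1)
  C[0][1] = min over k of (A[0][0] + B[0][1] = 3 + -3 = 0, A[0][1] + B[1][1] = 6 + -2 = 4) = 0 (attained at k = 0)
  C[1][0] = min over k of (A[1][0] + B[0][0] = 8 + 7 = 15, A[1][1] + B[1][0] = 10 + -5 = 5) = 5 (attained at k = 1)
  C[1][1] = min over k of (A[1][0] + B[0][1] = 8 + -3 = 5, A[1][1] + B[1][1] = 10 + -2 = 8) = 5 (attained at k = 0)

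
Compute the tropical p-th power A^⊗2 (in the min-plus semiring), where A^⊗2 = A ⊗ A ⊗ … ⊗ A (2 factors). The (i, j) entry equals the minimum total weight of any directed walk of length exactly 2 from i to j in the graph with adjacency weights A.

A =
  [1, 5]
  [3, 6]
A^⊗2 =
  [2, 6]
  [4, 8]

Each entry (A^⊗2)_ij equals the minimum over all length-2 walks i = v_0 → v_1 → … → v_2 = j of Σ_t A[v_t][v_{t+1}]. For example, for (i, j) = (0, 1) we minimise over 2 possible intermediate vertex sequences; the minimum is 6, attained along the walk 0 → 0 → 1.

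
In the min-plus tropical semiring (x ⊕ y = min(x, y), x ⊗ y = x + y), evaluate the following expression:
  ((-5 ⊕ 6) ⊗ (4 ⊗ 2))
((-5 ⊕ 6) ⊗ (4 ⊗ 2)) = 1

Expand innermost to outermost. Recall ⊕ takes the minimum of its arguments and ⊗ takes their sum. Working out the expression ((-5 ⊕ 6) ⊗ (4 ⊗ 2)) gives 1.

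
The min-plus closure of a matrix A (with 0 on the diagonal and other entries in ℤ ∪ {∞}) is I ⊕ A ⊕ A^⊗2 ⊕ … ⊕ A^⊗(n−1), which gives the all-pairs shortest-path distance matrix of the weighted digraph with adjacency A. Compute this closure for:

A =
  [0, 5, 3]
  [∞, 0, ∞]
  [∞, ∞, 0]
Closure =
  [0, 5, 3]
  [∞, 0, ∞]
  [∞, ∞, 0]

This is the Floyd-Warshall all-pairs shortest-path computation. For each intermediate vertex k = 0, 1, …, 2, update dist[i][j] ← min(dist[i][j], dist[i][k] + dist[k][j]). The final matrix gives, for each (i, j), the minimum total weight of any directed path from i to j (possibly empty when i = j).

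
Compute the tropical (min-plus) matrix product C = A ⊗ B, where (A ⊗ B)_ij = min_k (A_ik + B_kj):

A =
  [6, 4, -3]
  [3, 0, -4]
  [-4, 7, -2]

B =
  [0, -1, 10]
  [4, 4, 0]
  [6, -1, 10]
A ⊗ B =
  [3, -4, 4]
  [2, -5, 0]
  [-4, -5, 6]

Apply the min-plus product entry-by-entry:
  C[0][0] = min over k of (A[0][0] + B[0][0] = 6 + 0 = 6, A[0][1] + B[1][0] = 4 + 4 = 8, A[0][2] + B[2][0] = -3 + 6 = 3) = 3 (attained at k = 2)
  C[0][1] = min over k of (A[0][0] + B[0][1] = 6 + -1 = 5, A[0][1] + B[1][1] = 4 + 4 = 8, A[0][2] + B[2][1] = -3 + -1 = -4) = -4 (attained at k = 2)
  C[0][2] = min over k of (A[0][0] + B[0][2] = 6 + 10 = 16, A[0][1] + B[1][2] = 4 + 0 = 4, A[0][2] + B[2][2] = -3 + 10 = 7) = 4 (attained at k = 1)
  C[1][0] = min over k of (A[1][0] + B[0][0] = 3 + 0 = 3, A[1][1] + B[1][0] = 0 + 4 = 4, A[1][2] + B[2][0] = -4 + 6 = 2) = 2 (attained at k = 2)
  C[1][1] = min over k of (A[1][0] + B[0][1] = 3 + -1 = 2, A[1][1] + B[1][1] = 0 + 4 = 4, A[1][2] + B[2][1] = -4 + -1 = -5) = -5 (attained at k = 2)
  C[1][2] = min over k of (A[1][0] + B[0][2] = 3 + 10 = 13, A[1][1] + B[1][2] = 0 + 0 = 0, A[1][2] + B[2][2] = -4 + 10 = 6) = 0 (attained at k = 1)
  C[2][0] = min over k of (A[2][0] + B[0][0] = -4 + 0 = -4, A[2][1] + B[1][0] = 7 + 4 = 11, A[2][2] + B[2][0] = -2 + 6 = 4) = -4 (attained at k = 0)
  C[2][1] = min over k of (A[2][0] + B[0][1] = -4 + -1 = -5, A[2][1] + B[1][1] = 7 + 4 = 11, A[2][2] + B[2][1] = -2 + -1 = -3) = -5 (attained at k = 0)
  C[2][2] = min over k of (A[2][0] + B[0][2] = -4 + 10 = 6, A[2][1] + B[1][2] = 7 + 0 = 7, A[2][2] + B[2][2] = -2 + 10 = 8) = 6 (attained at k = 0)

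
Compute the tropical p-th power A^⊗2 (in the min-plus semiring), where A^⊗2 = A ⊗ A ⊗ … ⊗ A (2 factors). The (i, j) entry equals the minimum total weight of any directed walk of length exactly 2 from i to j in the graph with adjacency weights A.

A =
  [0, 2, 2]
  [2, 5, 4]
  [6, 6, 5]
A^⊗2 =
  [0, 2, 2]
  [2, 4, 4]
  [6, 8, 8]

Each entry (A^⊗2)_ij equals the minimum over all length-2 walks i = v_0 → v_1 → … → v_2 = j of Σ_t A[v_t][v_{t+1}]. For example, for (i, j) = (0, 2) we minimise over 3 possible intermediate vertex sequences; the minimum is 2, attained along the walk 0 → 0 → 2.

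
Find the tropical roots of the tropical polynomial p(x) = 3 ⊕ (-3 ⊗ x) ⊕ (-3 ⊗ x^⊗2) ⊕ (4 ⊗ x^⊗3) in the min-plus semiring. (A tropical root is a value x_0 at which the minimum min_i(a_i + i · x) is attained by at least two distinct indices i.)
Roots: {-7, 0, 6}

Each tropical root is a break point of the lower envelope of the lines y = a_i + i · x (there are 4 lines, with slopes 0, 1, ..., 3). Only the lines that attain the minimum somewhere contribute to roots; other lines are dominated. Here the surviving (envelope) indices are i = 3, i = 2, i = 1, i = 0.
Intersections between consecutive envelope lines give the roots: for adjacent envelope indices i < j the intersection is x = (a_i − a_j) / (j − i). Reading off the sorted break points: {-7, 0, 6}.
Verification: at each break x_0, at least two indices attain the minimum of min_i(a_i + i · x_0).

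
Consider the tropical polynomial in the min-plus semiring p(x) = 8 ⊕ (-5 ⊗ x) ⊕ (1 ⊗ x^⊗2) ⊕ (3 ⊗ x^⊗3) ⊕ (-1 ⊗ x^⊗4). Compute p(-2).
p(-2) = -9

A tropical monomial a ⊗ x^⊗i evaluates to a + i · x. Evaluating each term at x = -2:
  Term 0 contributes 8 + 0 · -2 = 8
  Term 1 contributes -5 + 1 · -2 = -7
  Term 2 contributes 1 + 2 · -2 = -3
  Term 3 contributes 3 + 3 · -2 = -3
  Term 4 contributes -1 + 4 · -2 = -9
p(-2) = ⊕ of these = min[8, -7, -3, -3, -9] = -9.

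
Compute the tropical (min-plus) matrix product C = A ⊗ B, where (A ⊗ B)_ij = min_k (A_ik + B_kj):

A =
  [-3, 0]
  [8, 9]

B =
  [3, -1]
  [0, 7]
A ⊗ B =
  [0, -4]
  [9, 7]

Apply the min-plus product entry-by-entry:
  C[0][0] = min over k of (A[0][0] + B[0][0] = -3 + 3 = 0, A[0][1] + B[1][0] = 0 + 0 = 0) = 0 (attained at k = 0)
  C[0][1] = min over k of (A[0][0] + B[0][1] = -3 + -1 = -4, A[0][1] + B[1][1] = 0 + 7 = 7) = -4 (attained at k = 0)
  C[1][0] = min over k of (A[1][0] + B[0][0] = 8 + 3 = 11, A[1][1] + B[1][0] = 9 + 0 = 9) = 9 (attained at k = 1)
  C[1][1] = min over k of (A[1][0] + B[0][1] = 8 + -1 = 7, A[1][1] + B[1][1] = 9 + 7 = 16) = 7 (attained at k = 0)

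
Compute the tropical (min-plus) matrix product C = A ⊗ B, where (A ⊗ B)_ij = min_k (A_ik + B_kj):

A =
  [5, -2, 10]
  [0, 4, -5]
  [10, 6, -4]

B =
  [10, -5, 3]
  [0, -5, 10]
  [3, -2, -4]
A ⊗ B =
  [-2, -7, 6]
  [-2, -7, -9]
  [-1, -6, -8]

Apply the min-plus product entry-by-entry:
  C[0][0] = min over k of (A[0][0] + B[0][0] = 5 + 10 = 15, A[0][1] + B[1][0] = -2 + 0 = -2, A[0][2] + B[2][0] = 10 + 3 = 13) = -2 (attained at k = 1)
  C[0][1] = min over k of (A[0][0] + B[0][1] = 5 + -5 = 0, A[0][1] + B[1][1] = -2 + -5 = -7, A[0][2] + B[2][1] = 10 + -2 = 8) = -7 (attained at k = 1)
  C[0][2] = min over k of (A[0][0] + B[0][2] = 5 + 3 = 8, A[0][1] + B[1][2] = -2 + 10 = 8, A[0][2] + B[2][2] = 10 + -4 = 6) = 6 (attained at k = 2)
  C[1][0] = min over k of (A[1][0] + B[0][0] = 0 + 10 = 10, A[1][1] + B[1][0] = 4 + 0 = 4, A[1][2] + B[2][0] = -5 + 3 = -2) = -2 (attained at k = 2)
  C[1][1] = min over k of (A[1][0] + B[0][1] = 0 + -5 = -5, A[1][1] + B[1][1] = 4 + -5 = -1, A[1][2] + B[2][1] = -5 + -2 = -7) = -7 (attained at k = 2)
  C[1][2] = min over k of (A[1][0] + B[0][2] = 0 + 3 = 3, A[1][1] + B[1][2] = 4 + 10 = 14, A[1][2] + B[2][2] = -5 + -4 = -9) = -9 (attained at k = 2)
  C[2][0] = min over k of (A[2][0] + B[0][0] = 10 + 10 = 20, A[2][1] + B[1][0] = 6 + 0 = 6, A[2][2] + B[2][0] = -4 + 3 = -1) = -1 (attained at k = 2)
  C[2][1] = min over k of (A[2][0] + B[0][1] = 10 + -5 = 5, A[2][1] + B[1][1] = 6 + -5 = 1, A[2][2] + B[2][1] = -4 + -2 = -6) = -6 (attained at k = 2)
  C[2][2] = min over k of (A[2][0] + B[0][2] = 10 + 3 = 13, A[2][1] + B[1][2] = 6 + 10 = 16, A[2][2] + B[2][2] = -4 + -4 = -8) = -8 (attained at k = 2)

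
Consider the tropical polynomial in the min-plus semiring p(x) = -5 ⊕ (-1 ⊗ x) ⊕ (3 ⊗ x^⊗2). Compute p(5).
p(5) = -5

A tropical monomial a ⊗ x^⊗i evaluates to a + i · x. Evaluating each term at x = 5:
  Term 0 contributes -5 + 0 · 5 = -5
  Term 1 contributes -1 + 1 · 5 = 4
  Term 2 contributes 3 + 2 · 5 = 13
p(5) = ⊕ of these = min[-5, 4, 13] = -5.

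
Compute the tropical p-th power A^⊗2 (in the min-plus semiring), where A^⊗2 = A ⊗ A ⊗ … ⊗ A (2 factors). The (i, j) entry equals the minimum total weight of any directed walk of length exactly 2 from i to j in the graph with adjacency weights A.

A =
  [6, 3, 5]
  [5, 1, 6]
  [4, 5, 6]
A^⊗2 =
  [8, 4, 9]
  [6, 2, 7]
  [10, 6, 9]

Each entry (A^⊗2)_ij equals the minimum over all length-2 walks i = v_0 → v_1 → … → v_2 = j of Σ_t A[v_t][v_{t+1}]. For example, for (i, j) = (0, 2) we minimise over 3 possible intermediate vertex sequences; the minimum is 9, attained along the walk 0 → 1 → 2.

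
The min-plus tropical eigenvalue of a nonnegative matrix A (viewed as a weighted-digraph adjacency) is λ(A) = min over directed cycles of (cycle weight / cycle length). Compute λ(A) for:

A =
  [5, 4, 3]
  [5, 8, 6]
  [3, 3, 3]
λ(A) = 3

Enumerate directed cycles and compute their means (weight / length). Sample:
  cycle 0 → 0: weight = 5, length = 1, mean = 5/1 ≈ 5.000
  cycle 1 → 1: weight = 8, length = 1, mean = 8/1 ≈ 8.000
  cycle 2 → 2: weight = 3, length = 1, mean = 3/1 ≈ 3.000
  cycle 0 → 1 → 0: weight = 9, length = 2, mean = 9/2 ≈ 4.500
  cycle 0 → 2 → 0: weight = 6, length = 2, mean = 6/2 ≈ 3.000
  cycle 1 → 0 → 1: weight = 9, length = 2, mean = 9/2 ≈ 4.500
Minimum mean = 3.000, attained e.g. along the cycle 2 → 2 with weight 3 and length 1. So λ(A) = 3/1 = 3.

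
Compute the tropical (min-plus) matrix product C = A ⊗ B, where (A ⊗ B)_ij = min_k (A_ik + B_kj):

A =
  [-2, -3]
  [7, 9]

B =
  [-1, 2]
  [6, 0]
A ⊗ B =
  [-3, -3]
  [6, 9]

Apply the min-plus product entry-by-entry:
  C[0][0] = min over k of (A[0][0] + B[0][0] = -2 + -1 = -3, A[0][1] + B[1][0] = -3 + 6 = 3) = -3 (attained at k = 0)
  C[0][1] = min over k of (A[0][0] + B[0][1] = -2 + 2 = 0, A[0][1] + B[1][1] = -3 + 0 = -3) = -3 (attained at k = 1)
  C[1][0] = min over k of (A[1][0] + B[0][0] = 7 + -1 = 6, A[1][1] + B[1][0] = 9 + 6 = 15) = 6 (attained at k = 0)
  C[1][1] = min over k of (A[1][0] + B[0][1] = 7 + 2 = 9, A[1][1] + B[1][1] = 9 + 0 = 9) = 9 (attained at k = 0)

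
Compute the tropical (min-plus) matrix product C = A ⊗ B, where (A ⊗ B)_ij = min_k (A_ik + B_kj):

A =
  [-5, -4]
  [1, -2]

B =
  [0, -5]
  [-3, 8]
A ⊗ B =
  [-7, -10]
  [-5, -4]

Apply the min-plus product entry-by-entry:
  C[0][0] = min over k of (A[0][0] + B[0][0] = -5 + 0 = -5, A[0][1] + B[1][0] = -4 + -3 = -7) = -7 (attained at k = 1)
  C[0][1] = min over k of (A[0][0] + B[0][1] = -5 + -5 = -10, A[0][1] + B[1][1] = -4 + 8 = 4) = -10 (attained at k = 0)
  C[1][0] = min over k of (A[1][0] + B[0][0] = 1 + 0 = 1, A[1][1] + B[1][0] = -2 + -3 = -5) = -5 (attained at k = 1)
  C[1][1] = min over k of (A[1][0] + B[0][1] = 1 + -5 = -4, A[1][1] + B[1][1] = -2 + 8 = 6) = -4 (attained at k = 0)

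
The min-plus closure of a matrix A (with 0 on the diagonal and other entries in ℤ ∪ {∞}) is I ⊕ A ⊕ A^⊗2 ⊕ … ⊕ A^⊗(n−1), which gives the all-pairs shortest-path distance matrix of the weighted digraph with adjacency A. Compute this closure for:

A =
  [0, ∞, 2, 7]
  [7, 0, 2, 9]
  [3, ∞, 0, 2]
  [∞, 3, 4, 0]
Closure =
  [0, 7, 2, 4]
  [5, 0, 2, 4]
  [3, 5, 0, 2]
  [7, 3, 4, 0]

This is the Floyd-Warshall all-pairs shortest-path computation. For each intermediate vertex k = 0, 1, …, 3, update dist[i][j] ← min(dist[i][j], dist[i][k] + dist[k][j]). The final matrix gives, for each (i, j), the minimum total weight of any directed path from i to j (possibly empty when i = j).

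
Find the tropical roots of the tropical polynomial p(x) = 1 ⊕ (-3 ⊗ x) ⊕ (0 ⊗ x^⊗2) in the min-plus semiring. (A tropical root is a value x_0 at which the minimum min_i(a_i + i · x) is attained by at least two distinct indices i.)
Roots: {-3, 4}

Each tropical root is a break point of the lower envelope of the lines y = a_i + i · x (there are 3 lines, with slopes 0, 1, ..., 2). Only the lines that attain the minimum somewhere contribute to roots; other lines are dominated. Here the surviving (envelope) indices are i = 2, i = 1, i = 0.
Intersections between consecutive envelope lines give the roots: for adjacent envelope indices i < j the intersection is x = (a_i − a_j) / (j − i). Reading off the sorted break points: {-3, 4}.
Verification: at each break x_0, at least two indices attain the minimum of min_i(a_i + i · x_0).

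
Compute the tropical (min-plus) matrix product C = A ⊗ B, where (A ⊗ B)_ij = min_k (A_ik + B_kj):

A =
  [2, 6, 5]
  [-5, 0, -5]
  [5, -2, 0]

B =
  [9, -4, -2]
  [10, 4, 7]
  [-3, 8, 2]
A ⊗ B =
  [2, -2, 0]
  [-8, -9, -7]
  [-3, 1, 2]

Apply the min-plus product entry-by-entry:
  C[0][0] = min over k of (A[0][0] + B[0][0] = 2 + 9 = 11, A[0][1] + B[1][0] = 6 + 10 = 16, A[0][2] + B[2][0] = 5 + -3 = 2) = 2 (attained at k = 2)
  C[0][1] = min over k of (A[0][0] + B[0][1] = 2 + -4 = -2, A[0][1] + B[1][1] = 6 + 4 = 10, A[0][2] + B[2][1] = 5 + 8 = 13) = -2 (attained at k = 0)
  C[0][2] = min over k of (A[0][0] + B[0][2] = 2 + -2 = 0, A[0][1] + B[1][2] = 6 + 7 = 13, A[0][2] + B[2][2] = 5 + 2 = 7) = 0 (attained at k = 0)
  C[1][0] = min over k of (A[1][0] + B[0][0] = -5 + 9 = 4, A[1][1] + B[1][0] = 0 + 10 = 10, A[1][2] + B[2][0] = -5 + -3 = -8) = -8 (attained at k = 2)
  C[1][1] = min over k of (A[1][0] + B[0][1] = -5 + -4 = -9, A[1][1] + B[1][1] = 0 + 4 = 4, A[1][2] + B[2][1] = -5 + 8 = 3) = -9 (attained at k = 0)
  C[1][2] = min over k of (A[1][0] + B[0][2] = -5 + -2 = -7, A[1][1] + B[1][2] = 0 + 7 = 7, A[1][2] + B[2][2] = -5 + 2 = -3) = -7 (attained at k = 0)
  C[2][0] = min over k of (A[2][0] + B[0][0] = 5 + 9 = 14, A[2][1] + B[1][0] = -2 + 10 = 8, A[2][2] + B[2][0] = 0 + -3 = -3) = -3 (attained at k = 2)
  C[2][1] = min over k of (A[2][0] + B[0][1] = 5 + -4 = 1, A[2][1] + B[1][1] = -2 + 4 = 2, A[2][2] + B[2][1] = 0 + 8 = 8) = 1 (attained at k = 0)
  C[2][2] = min over k of (A[2][0] + B[0][2] = 5 + -2 = 3, A[2][1] + B[1][2] = -2 + 7 = 5, A[2][2] + B[2][2] = 0 + 2 = 2) = 2 (attained at k = 2)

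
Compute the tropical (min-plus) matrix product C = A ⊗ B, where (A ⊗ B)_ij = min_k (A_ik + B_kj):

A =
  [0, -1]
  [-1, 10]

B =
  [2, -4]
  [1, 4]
A ⊗ B =
  [0, -4]
  [1, -5]

Apply the min-plus product entry-by-entry:
  C[0][0] = min over k of (A[0][0] + B[0][0] = 0 + 2 = 2, A[0][1] + B[1][0] = -1 + 1 = 0) = 0 (attained at k = 1)
  C[0][1] = min over k of (A[0][0] + B[0][1] = 0 + -4 = -4, A[0][1] + B[1][1] = -1 + 4 = 3) = -4 (attained at k = 0)
  C[1][0] = min over k of (A[1][0] + B[0][0] = -1 + 2 = 1, A[1][1] + B[1][0] = 10 + 1 = 11) = 1 (attained at k = 0)
  C[1][1] = min over k of (A[1][0] + B[0][1] = -1 + -4 = -5, A[1][1] + B[1][1] = 10 + 4 = 14) = -5 (attained at k = 0)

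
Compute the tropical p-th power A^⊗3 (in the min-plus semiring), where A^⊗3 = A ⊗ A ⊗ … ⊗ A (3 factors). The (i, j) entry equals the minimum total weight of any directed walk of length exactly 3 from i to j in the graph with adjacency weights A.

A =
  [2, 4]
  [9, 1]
A^⊗3 =
  [6, 6]
  [11, 3]

Each entry (A^⊗3)_ij equals the minimum over all length-3 walks i = v_0 → v_1 → … → v_3 = j of Σ_t A[v_t][v_{t+1}]. For example, for (i, j) = (0, 1) we minimise over 4 possible intermediate vertex sequences; the minimum is 6, attained along the walk 0 → 1 → 1 → 1.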